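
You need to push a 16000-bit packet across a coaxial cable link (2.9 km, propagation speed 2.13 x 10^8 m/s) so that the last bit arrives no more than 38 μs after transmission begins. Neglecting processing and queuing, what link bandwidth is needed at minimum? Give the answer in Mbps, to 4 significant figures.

656.1 Mbps

Propagation delay = 2900 / 213000000 = 13.615 μs.
Transmission budget = 38 − 13.615 = 24.385 μs.
R ≥ L / t_tx = 16000 bits / 2.4385e-05 s = 656.1 Mbps.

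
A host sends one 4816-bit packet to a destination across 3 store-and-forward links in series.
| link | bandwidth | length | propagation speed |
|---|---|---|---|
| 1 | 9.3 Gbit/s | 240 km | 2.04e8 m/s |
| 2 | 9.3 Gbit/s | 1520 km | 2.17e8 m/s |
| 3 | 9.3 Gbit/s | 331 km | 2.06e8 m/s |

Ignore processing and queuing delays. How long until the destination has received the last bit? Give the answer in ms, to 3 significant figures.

9.79 ms

Transmission delay per hop = L/R = 4816/9300000000 = 0.000517849 ms; 3 hops → 0.00155355 ms.
Propagation delays (d/s per hop): 1.17647, 7.00461, 1.6068 ms; sum = 9.78787 ms.
End-to-end = 9.79 ms.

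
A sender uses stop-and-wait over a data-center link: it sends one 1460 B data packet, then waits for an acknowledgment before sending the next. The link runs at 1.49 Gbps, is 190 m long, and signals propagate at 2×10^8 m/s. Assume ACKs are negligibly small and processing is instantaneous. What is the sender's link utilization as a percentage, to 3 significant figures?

t_tx = L/R = 11680/1490000000 = 7.83893e-06 s.
t_prop = 190/200000000 = 9.5e-07 s; RTT = 1.9e-06 s.
Cycle = t_tx + RTT = 9.73893e-06 s.
Utilization = t_tx / cycle = 7.83893e-06/9.73893e-06 = 80.5 %.

80.5 %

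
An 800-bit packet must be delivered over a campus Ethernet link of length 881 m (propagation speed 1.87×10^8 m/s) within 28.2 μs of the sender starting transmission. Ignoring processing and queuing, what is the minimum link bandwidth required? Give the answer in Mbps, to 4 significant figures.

Propagation delay = 881 / 187000000 = 4.71123 μs.
Transmission budget = 28.2 − 4.71123 = 23.4888 μs.
R ≥ L / t_tx = 800 bits / 2.34888e-05 s = 34.06 Mbps.

34.06 Mbps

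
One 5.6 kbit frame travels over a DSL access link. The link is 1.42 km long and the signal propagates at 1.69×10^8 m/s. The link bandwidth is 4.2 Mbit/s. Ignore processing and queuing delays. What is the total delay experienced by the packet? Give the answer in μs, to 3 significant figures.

1340 μs

L = 5600 bits.
Transmission delay = L/R = 5600 / 4200000 = 1333.33 μs.
Propagation delay = d/s = 1420 m / 169000000 m/s = 8.40237 μs.
Total = 1340 μs.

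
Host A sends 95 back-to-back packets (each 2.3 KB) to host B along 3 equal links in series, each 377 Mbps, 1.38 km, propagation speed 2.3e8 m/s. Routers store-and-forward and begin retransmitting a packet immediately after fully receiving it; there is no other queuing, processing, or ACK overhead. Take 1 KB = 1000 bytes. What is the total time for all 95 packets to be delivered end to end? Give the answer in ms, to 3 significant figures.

Per-hop transmission t_tx = L/R = 18400/377000000 = 0.0488064 ms.
Per-hop propagation t_prop = 1380/2.3e+08 = 0.006 ms.
Pipeline fill: first packet needs 3·t_tx to clear all hops; remaining 94 packets each add one t_tx.
Total = (3+95-1)·t_tx + 3·t_prop = 97·0.0488064 + 3·0.006 = 4.75 ms.

4.75 ms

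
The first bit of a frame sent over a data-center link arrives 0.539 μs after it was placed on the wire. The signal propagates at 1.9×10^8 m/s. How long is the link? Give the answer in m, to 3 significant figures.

d = s × t_prop = 190000000 × 5.39e-07 = 102 m.

102 m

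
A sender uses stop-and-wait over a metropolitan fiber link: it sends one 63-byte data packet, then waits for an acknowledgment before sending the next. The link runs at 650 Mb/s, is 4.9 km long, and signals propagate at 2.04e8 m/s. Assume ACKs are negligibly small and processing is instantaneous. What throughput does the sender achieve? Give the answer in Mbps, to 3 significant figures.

t_tx = L/R = 504/650000000 = 7.75385e-07 s.
t_prop = 4900/204000000 = 2.40196e-05 s; RTT = 4.80392e-05 s.
Cycle = t_tx + RTT = 4.88146e-05 s.
Throughput = L / cycle = 504 / 4.88146e-05 = 10.3 Mbps.

10.3 Mbps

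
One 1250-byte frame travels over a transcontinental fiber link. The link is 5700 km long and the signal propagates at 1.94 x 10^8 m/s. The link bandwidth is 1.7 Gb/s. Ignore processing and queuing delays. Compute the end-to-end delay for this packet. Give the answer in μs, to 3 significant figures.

L = 1250 × 8 = 10000 bits.
Transmission delay = L/R = 10000 / 1700000000 = 5.88235 μs.
Propagation delay = d/s = 5700000 m / 194000000 m/s = 29381.4 μs.
Total = 29400 μs.

29400 μs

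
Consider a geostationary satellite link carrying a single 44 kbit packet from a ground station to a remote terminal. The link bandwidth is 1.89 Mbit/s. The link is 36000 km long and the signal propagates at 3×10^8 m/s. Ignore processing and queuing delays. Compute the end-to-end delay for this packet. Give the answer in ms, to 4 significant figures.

L = 44000 bits.
Transmission delay = L/R = 44000 / 1890000 = 23.2804 ms.
Propagation delay = d/s = 36000000 m / 300000000 m/s = 120 ms.
Total = 143.3 ms.

143.3 ms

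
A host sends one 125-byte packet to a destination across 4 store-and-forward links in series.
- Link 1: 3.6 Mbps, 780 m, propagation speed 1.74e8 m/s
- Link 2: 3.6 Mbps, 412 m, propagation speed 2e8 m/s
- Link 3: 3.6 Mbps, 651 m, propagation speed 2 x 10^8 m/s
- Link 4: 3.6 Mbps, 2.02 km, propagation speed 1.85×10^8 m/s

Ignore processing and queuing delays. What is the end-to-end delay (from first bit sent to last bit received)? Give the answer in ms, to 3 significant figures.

1.13 ms

L = 125 × 8 = 1000 bits.
Transmission delay per hop = L/R = 1000/3600000 = 0.277778 ms; 4 hops → 1.11111 ms.
Propagation delays (d/s per hop): 0.00448276, 0.00206, 0.003255, 0.0109189 ms; sum = 0.0207167 ms.
End-to-end = 1.13 ms.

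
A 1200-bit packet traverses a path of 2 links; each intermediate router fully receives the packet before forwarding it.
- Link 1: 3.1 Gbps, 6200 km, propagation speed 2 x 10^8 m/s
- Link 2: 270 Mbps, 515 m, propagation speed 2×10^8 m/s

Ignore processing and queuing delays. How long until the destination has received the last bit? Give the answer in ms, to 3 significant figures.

Transmission delays (L/R per hop): 0.000387097, 0.00444444 ms; sum = 0.00483154 ms.
Propagation delays (d/s per hop): 31, 0.002575 ms; sum = 31.0026 ms.
End-to-end = 31.0 ms.

31.0 ms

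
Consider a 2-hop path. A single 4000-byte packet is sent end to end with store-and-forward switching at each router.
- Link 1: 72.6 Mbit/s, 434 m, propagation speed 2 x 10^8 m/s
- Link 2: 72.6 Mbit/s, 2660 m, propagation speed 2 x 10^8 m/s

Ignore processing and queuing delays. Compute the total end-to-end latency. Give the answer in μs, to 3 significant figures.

L = 4000 × 8 = 32000 bits.
Transmission delay per hop = L/R = 32000/72600000 = 440.771 μs; 2 hops → 881.543 μs.
Propagation delays (d/s per hop): 2.17, 13.3 μs; sum = 15.47 μs.
End-to-end = 897 μs.

897 μs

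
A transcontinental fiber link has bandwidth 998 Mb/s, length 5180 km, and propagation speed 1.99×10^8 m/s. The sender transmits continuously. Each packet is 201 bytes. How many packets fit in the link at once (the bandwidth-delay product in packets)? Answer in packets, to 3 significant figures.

Propagation delay = 5180000 / 199000000 = 0.0260302 s.
BDP = R × t_prop = 998000000 × 0.0260302 = 25978100 bits.
In packets of 1608 bits: 16200 packets.

16200 packets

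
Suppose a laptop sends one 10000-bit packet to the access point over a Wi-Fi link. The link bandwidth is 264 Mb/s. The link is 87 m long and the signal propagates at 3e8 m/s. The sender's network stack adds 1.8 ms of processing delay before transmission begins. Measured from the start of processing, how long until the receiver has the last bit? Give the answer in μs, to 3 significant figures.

1840 μs

Transmission delay = L/R = 10000 / 264000000 = 37.8788 μs.
Propagation delay = d/s = 87 m / 300000000 m/s = 0.29 μs.
Plus processing delay 1.8 ms = 1800 μs.
Total = 1840 μs.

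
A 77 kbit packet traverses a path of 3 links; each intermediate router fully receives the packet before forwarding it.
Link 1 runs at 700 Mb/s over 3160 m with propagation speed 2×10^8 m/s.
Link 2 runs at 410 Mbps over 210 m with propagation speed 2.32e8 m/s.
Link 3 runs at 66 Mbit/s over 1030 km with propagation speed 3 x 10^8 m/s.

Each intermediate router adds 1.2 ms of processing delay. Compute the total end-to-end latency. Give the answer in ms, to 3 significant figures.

L = 77000 bits.
Transmission delays (L/R per hop): 0.11, 0.187805, 1.16667 ms; sum = 1.46447 ms.
Propagation delays (d/s per hop): 0.0158, 0.000905172, 3.43333 ms; sum = 3.45004 ms.
Processing at 2 router(s): 2 × 1.2 ms = 2.4 ms.
End-to-end = 7.31 ms.

7.31 ms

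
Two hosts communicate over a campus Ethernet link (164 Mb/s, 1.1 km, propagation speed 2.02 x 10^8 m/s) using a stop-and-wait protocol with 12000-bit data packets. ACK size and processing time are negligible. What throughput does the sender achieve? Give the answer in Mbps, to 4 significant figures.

142.8 Mbps

t_tx = L/R = 12000/164000000 = 7.31707e-05 s.
t_prop = 1100/202000000 = 5.44554e-06 s; RTT = 1.08911e-05 s.
Cycle = t_tx + RTT = 8.40618e-05 s.
Throughput = L / cycle = 12000 / 8.40618e-05 = 142.8 Mbps.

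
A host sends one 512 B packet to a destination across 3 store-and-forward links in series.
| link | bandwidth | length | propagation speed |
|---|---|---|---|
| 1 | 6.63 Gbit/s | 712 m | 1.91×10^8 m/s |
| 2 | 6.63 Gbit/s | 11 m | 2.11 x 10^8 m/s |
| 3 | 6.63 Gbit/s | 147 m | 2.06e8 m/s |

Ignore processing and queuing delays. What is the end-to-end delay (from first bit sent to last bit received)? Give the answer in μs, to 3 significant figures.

6.35 μs

L = 512 × 8 = 4096 bits.
Transmission delay per hop = L/R = 4096/6630000000 = 0.617798 μs; 3 hops → 1.85339 μs.
Propagation delays (d/s per hop): 3.72775, 0.0521327, 0.713592 μs; sum = 4.49347 μs.
End-to-end = 6.35 μs.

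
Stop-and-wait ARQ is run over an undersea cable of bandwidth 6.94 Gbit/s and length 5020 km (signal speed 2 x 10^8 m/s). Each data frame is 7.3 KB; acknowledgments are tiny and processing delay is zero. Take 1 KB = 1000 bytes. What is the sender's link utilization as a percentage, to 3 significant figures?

0.0168 %

t_tx = L/R = 58400/6940000000 = 8.41499e-06 s.
t_prop = 5020000/200000000 = 0.0251 s; RTT = 0.0502 s.
Cycle = t_tx + RTT = 0.0502084 s.
Utilization = t_tx / cycle = 8.41499e-06/0.0502084 = 0.0168 %.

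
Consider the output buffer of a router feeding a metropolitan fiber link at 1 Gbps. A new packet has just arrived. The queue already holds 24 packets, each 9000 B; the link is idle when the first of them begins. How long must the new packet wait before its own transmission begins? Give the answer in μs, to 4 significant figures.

Each queued packet: L/R = 72000/1000000000 = 72 μs.
24 queued → 1728 μs.
Queuing delay = 1728 μs.

1728 μs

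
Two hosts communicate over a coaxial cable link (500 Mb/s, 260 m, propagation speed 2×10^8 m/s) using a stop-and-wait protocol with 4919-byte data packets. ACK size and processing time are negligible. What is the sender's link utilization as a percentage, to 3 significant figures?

t_tx = L/R = 39352/500000000 = 7.8704e-05 s.
t_prop = 260/200000000 = 1.3e-06 s; RTT = 2.6e-06 s.
Cycle = t_tx + RTT = 8.1304e-05 s.
Utilization = t_tx / cycle = 7.8704e-05/8.1304e-05 = 96.8 %.

96.8 %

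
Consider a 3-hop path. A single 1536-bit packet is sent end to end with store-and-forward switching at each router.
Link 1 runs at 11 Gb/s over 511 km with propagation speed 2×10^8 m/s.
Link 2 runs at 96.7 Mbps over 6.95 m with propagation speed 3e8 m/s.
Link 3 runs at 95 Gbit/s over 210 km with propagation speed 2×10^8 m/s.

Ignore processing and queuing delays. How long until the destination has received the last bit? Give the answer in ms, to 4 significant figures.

3.621 ms

Transmission delays (L/R per hop): 0.000139636, 0.0158842, 1.61684e-05 ms; sum = 0.01604 ms.
Propagation delays (d/s per hop): 2.555, 2.31667e-05, 1.05 ms; sum = 3.60502 ms.
End-to-end = 3.621 ms.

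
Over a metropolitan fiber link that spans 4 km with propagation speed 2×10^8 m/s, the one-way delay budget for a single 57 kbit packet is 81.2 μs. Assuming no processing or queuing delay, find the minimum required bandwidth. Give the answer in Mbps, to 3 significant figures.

931 Mbps

Propagation delay = 4000 / 200000000 = 20 μs.
Transmission budget = 81.2 − 20 = 61.2 μs.
R ≥ L / t_tx = 57000 bits / 6.12e-05 s = 931 Mbps.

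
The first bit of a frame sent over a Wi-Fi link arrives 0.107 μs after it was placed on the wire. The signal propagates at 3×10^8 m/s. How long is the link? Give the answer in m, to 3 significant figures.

d = s × t_prop = 300000000 × 1.07e-07 = 32.1 m.

32.1 m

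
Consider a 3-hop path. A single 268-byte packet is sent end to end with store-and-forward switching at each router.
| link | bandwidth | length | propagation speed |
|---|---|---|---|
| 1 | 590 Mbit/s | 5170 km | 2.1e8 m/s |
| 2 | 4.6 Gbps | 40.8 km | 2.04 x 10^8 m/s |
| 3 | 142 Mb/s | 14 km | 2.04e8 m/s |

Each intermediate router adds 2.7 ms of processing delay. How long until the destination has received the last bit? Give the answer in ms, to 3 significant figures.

30.3 ms

L = 268 × 8 = 2144 bits.
Transmission delays (L/R per hop): 0.0036339, 0.000466087, 0.0150986 ms; sum = 0.0191986 ms.
Propagation delays (d/s per hop): 24.619, 0.2, 0.0686275 ms; sum = 24.8877 ms.
Processing at 2 router(s): 2 × 2.7 ms = 5.4 ms.
End-to-end = 30.3 ms.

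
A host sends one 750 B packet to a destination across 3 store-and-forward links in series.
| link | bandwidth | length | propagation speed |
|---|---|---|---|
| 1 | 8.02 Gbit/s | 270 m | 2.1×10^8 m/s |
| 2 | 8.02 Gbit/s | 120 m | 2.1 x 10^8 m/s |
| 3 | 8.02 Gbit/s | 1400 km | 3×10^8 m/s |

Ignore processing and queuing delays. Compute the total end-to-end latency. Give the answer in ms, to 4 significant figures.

4.671 ms

L = 750 × 8 = 6000 bits.
Transmission delay per hop = L/R = 6000/8020000000 = 0.00074813 ms; 3 hops → 0.00224439 ms.
Propagation delays (d/s per hop): 0.00128571, 0.000571429, 4.66667 ms; sum = 4.66852 ms.
End-to-end = 4.671 ms.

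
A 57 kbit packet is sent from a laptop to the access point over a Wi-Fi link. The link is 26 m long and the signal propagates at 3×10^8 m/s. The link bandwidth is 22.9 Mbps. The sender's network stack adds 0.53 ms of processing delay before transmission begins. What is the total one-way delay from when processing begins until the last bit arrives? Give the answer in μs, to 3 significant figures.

3020 μs

L = 57000 bits.
Transmission delay = L/R = 57000 / 22900000 = 2489.08 μs.
Propagation delay = d/s = 26 m / 300000000 m/s = 0.0866667 μs.
Plus processing delay 0.53 ms = 530 μs.
Total = 3020 μs.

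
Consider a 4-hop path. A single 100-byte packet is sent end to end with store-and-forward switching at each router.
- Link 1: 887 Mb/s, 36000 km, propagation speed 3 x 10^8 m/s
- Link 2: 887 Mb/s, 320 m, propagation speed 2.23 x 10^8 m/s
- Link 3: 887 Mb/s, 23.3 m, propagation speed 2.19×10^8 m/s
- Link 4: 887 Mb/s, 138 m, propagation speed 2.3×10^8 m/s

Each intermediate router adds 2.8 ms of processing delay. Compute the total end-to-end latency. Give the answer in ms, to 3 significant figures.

128 ms

L = 100 × 8 = 800 bits.
Transmission delay per hop = L/R = 800/887000000 = 0.000901917 ms; 4 hops → 0.00360767 ms.
Propagation delays (d/s per hop): 120, 0.00143498, 0.000106393, 0.0006 ms; sum = 120.002 ms.
Processing at 3 router(s): 3 × 2.8 ms = 8.4 ms.
End-to-end = 128 ms.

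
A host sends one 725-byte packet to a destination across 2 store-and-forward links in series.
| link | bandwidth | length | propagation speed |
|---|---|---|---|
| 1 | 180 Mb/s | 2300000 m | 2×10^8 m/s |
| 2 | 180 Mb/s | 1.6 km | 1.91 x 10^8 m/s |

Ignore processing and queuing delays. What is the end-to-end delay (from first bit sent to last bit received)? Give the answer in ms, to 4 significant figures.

11.57 ms

L = 725 × 8 = 5800 bits.
Transmission delay per hop = L/R = 5800/180000000 = 0.0322222 ms; 2 hops → 0.0644444 ms.
Propagation delays (d/s per hop): 11.5, 0.00837696 ms; sum = 11.5084 ms.
End-to-end = 11.57 ms.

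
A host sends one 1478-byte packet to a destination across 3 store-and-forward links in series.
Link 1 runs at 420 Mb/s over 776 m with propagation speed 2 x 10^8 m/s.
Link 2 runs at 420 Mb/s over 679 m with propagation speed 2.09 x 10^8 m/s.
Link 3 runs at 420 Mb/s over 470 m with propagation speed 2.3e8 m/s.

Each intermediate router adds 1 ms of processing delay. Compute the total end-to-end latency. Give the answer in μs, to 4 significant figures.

2094 μs

L = 1478 × 8 = 11824 bits.
Transmission delay per hop = L/R = 11824/420000000 = 28.1524 μs; 3 hops → 84.4571 μs.
Propagation delays (d/s per hop): 3.88, 3.2488, 2.04348 μs; sum = 9.17228 μs.
Processing at 2 router(s): 2 × 1 ms = 2000 μs.
End-to-end = 2094 μs.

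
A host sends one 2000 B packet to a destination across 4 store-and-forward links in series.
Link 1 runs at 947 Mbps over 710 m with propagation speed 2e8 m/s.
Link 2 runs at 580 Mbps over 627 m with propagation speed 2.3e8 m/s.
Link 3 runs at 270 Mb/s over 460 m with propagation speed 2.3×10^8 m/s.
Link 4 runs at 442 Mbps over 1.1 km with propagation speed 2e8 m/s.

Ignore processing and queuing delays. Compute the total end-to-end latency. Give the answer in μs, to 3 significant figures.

154 μs

L = 2000 × 8 = 16000 bits.
Transmission delays (L/R per hop): 16.8955, 27.5862, 59.2593, 36.1991 μs; sum = 139.94 μs.
Propagation delays (d/s per hop): 3.55, 2.72609, 2, 5.5 μs; sum = 13.7761 μs.
End-to-end = 154 μs.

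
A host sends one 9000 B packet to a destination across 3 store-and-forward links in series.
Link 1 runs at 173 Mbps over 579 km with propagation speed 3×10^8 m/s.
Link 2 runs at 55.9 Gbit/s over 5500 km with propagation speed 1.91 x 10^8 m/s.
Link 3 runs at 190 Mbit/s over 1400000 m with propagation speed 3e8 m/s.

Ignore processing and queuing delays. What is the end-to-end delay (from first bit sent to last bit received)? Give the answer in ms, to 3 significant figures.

L = 9000 × 8 = 72000 bits.
Transmission delays (L/R per hop): 0.416185, 0.00128801, 0.378947 ms; sum = 0.79642 ms.
Propagation delays (d/s per hop): 1.93, 28.7958, 4.66667 ms; sum = 35.3925 ms.
End-to-end = 36.2 ms.

36.2 ms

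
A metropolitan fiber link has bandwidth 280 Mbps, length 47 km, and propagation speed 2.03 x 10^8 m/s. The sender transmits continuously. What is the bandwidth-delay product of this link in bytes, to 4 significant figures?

8103 bytes

Propagation delay = 47000 / 2.03e+08 = 0.000231527 s.
BDP = R × t_prop = 280000000 × 0.000231527 = 64827.6 bits.
In bytes: 64827.6/8 = 8103 bytes.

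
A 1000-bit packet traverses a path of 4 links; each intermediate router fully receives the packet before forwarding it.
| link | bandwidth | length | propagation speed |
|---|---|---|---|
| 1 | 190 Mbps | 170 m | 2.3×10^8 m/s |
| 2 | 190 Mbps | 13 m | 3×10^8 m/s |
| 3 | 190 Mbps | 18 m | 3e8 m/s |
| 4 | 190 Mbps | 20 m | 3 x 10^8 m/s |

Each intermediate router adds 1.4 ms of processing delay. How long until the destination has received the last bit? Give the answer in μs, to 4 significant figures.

Transmission delay per hop = L/R = 1000/190000000 = 5.26316 μs; 4 hops → 21.0526 μs.
Propagation delays (d/s per hop): 0.73913, 0.0433333, 0.06, 0.0666667 μs; sum = 0.90913 μs.
Processing at 3 router(s): 3 × 1.4 ms = 4200 μs.
End-to-end = 4222 μs.

4222 μs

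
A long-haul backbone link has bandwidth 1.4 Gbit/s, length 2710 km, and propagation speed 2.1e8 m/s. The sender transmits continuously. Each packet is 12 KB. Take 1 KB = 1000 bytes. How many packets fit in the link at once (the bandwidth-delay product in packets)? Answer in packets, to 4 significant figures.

Propagation delay = 2710000 / 210000000 = 0.0129048 s.
BDP = R × t_prop = 1400000000 × 0.0129048 = 18066700 bits.
In packets of 96000 bits: 188.2 packets.

188.2 packets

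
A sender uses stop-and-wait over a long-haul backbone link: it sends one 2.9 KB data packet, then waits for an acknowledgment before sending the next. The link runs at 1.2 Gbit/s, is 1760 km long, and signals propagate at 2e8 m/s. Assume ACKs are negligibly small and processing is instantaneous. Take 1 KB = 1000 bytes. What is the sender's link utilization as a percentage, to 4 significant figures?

0.1097 %

t_tx = L/R = 23200/1200000000 = 1.93333e-05 s.
t_prop = 1760000/200000000 = 0.0088 s; RTT = 0.0176 s.
Cycle = t_tx + RTT = 0.0176193 s.
Utilization = t_tx / cycle = 1.93333e-05/0.0176193 = 0.1097 %.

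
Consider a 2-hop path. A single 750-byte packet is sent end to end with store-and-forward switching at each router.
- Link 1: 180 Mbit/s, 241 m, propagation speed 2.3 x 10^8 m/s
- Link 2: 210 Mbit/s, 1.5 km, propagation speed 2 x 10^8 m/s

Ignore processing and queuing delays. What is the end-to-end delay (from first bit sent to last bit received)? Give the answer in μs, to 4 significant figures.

70.45 μs

L = 750 × 8 = 6000 bits.
Transmission delays (L/R per hop): 33.3333, 28.5714 μs; sum = 61.9048 μs.
Propagation delays (d/s per hop): 1.04783, 7.5 μs; sum = 8.54783 μs.
End-to-end = 70.45 μs.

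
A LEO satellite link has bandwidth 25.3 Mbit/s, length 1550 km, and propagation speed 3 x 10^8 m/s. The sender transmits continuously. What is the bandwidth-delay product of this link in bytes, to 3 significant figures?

16300 bytes

Propagation delay = 1550000 / 300000000 = 0.00516667 s.
BDP = R × t_prop = 25300000 × 0.00516667 = 130717 bits.
In bytes: 130717/8 = 16300 bytes.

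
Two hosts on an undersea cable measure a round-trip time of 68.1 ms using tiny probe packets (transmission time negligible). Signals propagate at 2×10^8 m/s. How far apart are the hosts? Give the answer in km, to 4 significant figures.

6810 km

One-way propagation = RTT/2 = 34.05 ms.
d = s × t = 200000000 × 0.03405 = 6810 km.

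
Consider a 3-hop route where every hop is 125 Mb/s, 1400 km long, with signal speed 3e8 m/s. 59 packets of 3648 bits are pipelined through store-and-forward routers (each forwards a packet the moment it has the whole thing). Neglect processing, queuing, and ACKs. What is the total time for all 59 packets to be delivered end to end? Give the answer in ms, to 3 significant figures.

Per-hop transmission t_tx = L/R = 3648/125000000 = 0.029184 ms.
Per-hop propagation t_prop = 1400000/300000000 = 4.66667 ms.
Pipeline fill: first packet needs 3·t_tx to clear all hops; remaining 58 packets each add one t_tx.
Total = (3+59-1)·t_tx + 3·t_prop = 61·0.029184 + 3·4.66667 = 15.8 ms.

15.8 ms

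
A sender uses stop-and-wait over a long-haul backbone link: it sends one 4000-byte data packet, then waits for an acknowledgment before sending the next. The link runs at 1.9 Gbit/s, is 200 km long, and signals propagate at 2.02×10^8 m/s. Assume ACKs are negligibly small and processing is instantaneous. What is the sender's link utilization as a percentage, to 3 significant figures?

t_tx = L/R = 32000/1900000000 = 1.68421e-05 s.
t_prop = 200000/202000000 = 0.000990099 s; RTT = 0.0019802 s.
Cycle = t_tx + RTT = 0.00199704 s.
Utilization = t_tx / cycle = 1.68421e-05/0.00199704 = 0.843 %.

0.843 %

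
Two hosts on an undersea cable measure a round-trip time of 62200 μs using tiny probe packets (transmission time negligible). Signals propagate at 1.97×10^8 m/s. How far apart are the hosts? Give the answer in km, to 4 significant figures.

6127 km

One-way propagation = RTT/2 = 31100 μs.
d = s × t = 197000000 × 0.0311 = 6127 km.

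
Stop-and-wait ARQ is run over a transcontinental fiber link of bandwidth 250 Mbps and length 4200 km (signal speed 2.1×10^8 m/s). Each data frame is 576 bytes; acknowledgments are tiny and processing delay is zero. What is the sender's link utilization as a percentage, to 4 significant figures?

0.04606 %

t_tx = L/R = 4608/250000000 = 1.8432e-05 s.
t_prop = 4200000/210000000 = 0.02 s; RTT = 0.04 s.
Cycle = t_tx + RTT = 0.0400184 s.
Utilization = t_tx / cycle = 1.8432e-05/0.0400184 = 0.04606 %.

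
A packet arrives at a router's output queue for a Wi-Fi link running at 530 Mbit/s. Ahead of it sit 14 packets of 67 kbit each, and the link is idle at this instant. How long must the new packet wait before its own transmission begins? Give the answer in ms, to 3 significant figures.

Each queued packet: L/R = 67000/530000000 = 0.126415 ms.
14 queued → 1.76981 ms.
Queuing delay = 1.77 ms.

1.77 ms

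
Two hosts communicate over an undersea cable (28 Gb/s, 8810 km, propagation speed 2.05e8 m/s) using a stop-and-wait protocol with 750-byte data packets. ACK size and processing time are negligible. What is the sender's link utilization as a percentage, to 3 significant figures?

t_tx = L/R = 6000/28000000000 = 2.14286e-07 s.
t_prop = 8810000/2.05e+08 = 0.0429756 s; RTT = 0.0859512 s.
Cycle = t_tx + RTT = 0.0859514 s.
Utilization = t_tx / cycle = 2.14286e-07/0.0859514 = 0.000249 %.

0.000249 %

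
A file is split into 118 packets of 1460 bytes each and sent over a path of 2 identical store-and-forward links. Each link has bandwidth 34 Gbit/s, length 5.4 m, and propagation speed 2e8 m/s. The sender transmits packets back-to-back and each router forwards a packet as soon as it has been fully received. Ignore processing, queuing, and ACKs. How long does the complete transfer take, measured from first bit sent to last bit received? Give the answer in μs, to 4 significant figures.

40.93 μs

Per-hop transmission t_tx = L/R = 11680/34000000000 = 0.343529 μs.
Per-hop propagation t_prop = 5.4/200000000 = 0.027 μs.
Pipeline fill: first packet needs 2·t_tx to clear all hops; remaining 117 packets each add one t_tx.
Total = (2+118-1)·t_tx + 2·t_prop = 119·0.343529 + 2·0.027 = 40.93 μs.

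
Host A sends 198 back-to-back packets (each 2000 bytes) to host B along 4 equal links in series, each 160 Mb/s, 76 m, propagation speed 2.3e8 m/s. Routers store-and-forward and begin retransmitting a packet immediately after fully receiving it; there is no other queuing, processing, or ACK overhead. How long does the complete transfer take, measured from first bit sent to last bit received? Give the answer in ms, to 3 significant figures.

20.1 ms

Per-hop transmission t_tx = L/R = 16000/160000000 = 0.1 ms.
Per-hop propagation t_prop = 76/2.3e+08 = 0.000330435 ms.
Pipeline fill: first packet needs 4·t_tx to clear all hops; remaining 197 packets each add one t_tx.
Total = (4+198-1)·t_tx + 4·t_prop = 201·0.1 + 4·0.000330435 = 20.1 ms.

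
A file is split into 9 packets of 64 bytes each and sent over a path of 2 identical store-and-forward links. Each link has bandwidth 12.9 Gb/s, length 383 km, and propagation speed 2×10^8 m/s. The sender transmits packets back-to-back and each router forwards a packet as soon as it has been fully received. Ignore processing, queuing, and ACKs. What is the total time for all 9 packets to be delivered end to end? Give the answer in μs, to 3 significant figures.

Per-hop transmission t_tx = L/R = 512/12900000000 = 0.0396899 μs.
Per-hop propagation t_prop = 383000/200000000 = 1915 μs.
Pipeline fill: first packet needs 2·t_tx to clear all hops; remaining 8 packets each add one t_tx.
Total = (2+9-1)·t_tx + 2·t_prop = 10·0.0396899 + 2·1915 = 3830 μs.

3830 μs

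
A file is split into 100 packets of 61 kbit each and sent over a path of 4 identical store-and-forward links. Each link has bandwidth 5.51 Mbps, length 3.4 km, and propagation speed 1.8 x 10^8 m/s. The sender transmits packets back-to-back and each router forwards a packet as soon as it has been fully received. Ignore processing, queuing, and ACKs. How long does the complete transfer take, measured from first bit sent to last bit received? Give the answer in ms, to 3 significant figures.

1140 ms

Per-hop transmission t_tx = L/R = 61000/5510000 = 11.0708 ms.
Per-hop propagation t_prop = 3400/180000000 = 0.0188889 ms.
Pipeline fill: first packet needs 4·t_tx to clear all hops; remaining 99 packets each add one t_tx.
Total = (4+100-1)·t_tx + 4·t_prop = 103·11.0708 + 4·0.0188889 = 1140 ms.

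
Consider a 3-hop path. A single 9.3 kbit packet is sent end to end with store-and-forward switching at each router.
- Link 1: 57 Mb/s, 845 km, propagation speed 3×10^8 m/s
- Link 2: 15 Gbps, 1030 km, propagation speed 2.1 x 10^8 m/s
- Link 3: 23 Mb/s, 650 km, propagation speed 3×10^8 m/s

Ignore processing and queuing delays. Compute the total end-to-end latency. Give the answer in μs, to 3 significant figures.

10500 μs

L = 9300 bits.
Transmission delays (L/R per hop): 163.158, 0.62, 404.348 μs; sum = 568.126 μs.
Propagation delays (d/s per hop): 2816.67, 4904.76, 2166.67 μs; sum = 9888.1 μs.
End-to-end = 10500 μs.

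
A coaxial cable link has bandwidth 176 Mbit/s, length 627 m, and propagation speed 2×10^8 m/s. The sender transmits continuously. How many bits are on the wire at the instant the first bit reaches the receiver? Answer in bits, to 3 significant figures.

552 bits

Propagation delay = 627 / 200000000 = 3.135e-06 s.
BDP = R × t_prop = 176000000 × 3.135e-06 = 551.76 bits.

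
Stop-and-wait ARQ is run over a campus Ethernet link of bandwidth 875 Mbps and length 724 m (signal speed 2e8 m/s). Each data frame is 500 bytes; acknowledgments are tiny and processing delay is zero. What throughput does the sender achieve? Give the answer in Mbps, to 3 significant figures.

t_tx = L/R = 4000/875000000 = 4.57143e-06 s.
t_prop = 724/200000000 = 3.62e-06 s; RTT = 7.24e-06 s.
Cycle = t_tx + RTT = 1.18114e-05 s.
Throughput = L / cycle = 4000 / 1.18114e-05 = 339 Mbps.

339 Mbps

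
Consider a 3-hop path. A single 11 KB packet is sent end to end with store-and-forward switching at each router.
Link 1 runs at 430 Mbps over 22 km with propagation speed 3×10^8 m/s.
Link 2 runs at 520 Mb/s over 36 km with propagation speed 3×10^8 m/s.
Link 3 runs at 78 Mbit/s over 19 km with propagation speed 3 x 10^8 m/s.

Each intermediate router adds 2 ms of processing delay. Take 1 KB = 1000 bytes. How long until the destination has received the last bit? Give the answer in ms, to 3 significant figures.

5.76 ms

L = 88000 bits.
Transmission delays (L/R per hop): 0.204651, 0.169231, 1.12821 ms; sum = 1.50209 ms.
Propagation delays (d/s per hop): 0.0733333, 0.12, 0.0633333 ms; sum = 0.256667 ms.
Processing at 2 router(s): 2 × 2 ms = 4 ms.
End-to-end = 5.76 ms.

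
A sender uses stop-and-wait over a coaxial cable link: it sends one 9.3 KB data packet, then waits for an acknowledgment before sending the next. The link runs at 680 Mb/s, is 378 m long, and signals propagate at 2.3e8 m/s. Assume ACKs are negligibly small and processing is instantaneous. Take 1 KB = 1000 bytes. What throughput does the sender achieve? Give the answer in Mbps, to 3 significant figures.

660 Mbps

t_tx = L/R = 74400/680000000 = 0.000109412 s.
t_prop = 378/2.3e+08 = 1.64348e-06 s; RTT = 3.28696e-06 s.
Cycle = t_tx + RTT = 0.000112699 s.
Throughput = L / cycle = 74400 / 0.000112699 = 660 Mbps.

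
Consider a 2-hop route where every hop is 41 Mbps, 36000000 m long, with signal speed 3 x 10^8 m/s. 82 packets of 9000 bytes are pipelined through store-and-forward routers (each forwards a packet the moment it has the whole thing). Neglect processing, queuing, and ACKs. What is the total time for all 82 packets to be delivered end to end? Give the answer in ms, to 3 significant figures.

386 ms

Per-hop transmission t_tx = L/R = 72000/41000000 = 1.7561 ms.
Per-hop propagation t_prop = 36000000/300000000 = 120 ms.
Pipeline fill: first packet needs 2·t_tx to clear all hops; remaining 81 packets each add one t_tx.
Total = (2+82-1)·t_tx + 2·t_prop = 83·1.7561 + 2·120 = 386 ms.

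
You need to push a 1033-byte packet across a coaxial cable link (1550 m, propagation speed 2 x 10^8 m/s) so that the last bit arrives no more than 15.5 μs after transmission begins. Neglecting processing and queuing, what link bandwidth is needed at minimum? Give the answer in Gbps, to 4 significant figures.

1.066 Gbps

L = 8264 bits.
Propagation delay = 1550 / 200000000 = 7.75 μs.
Transmission budget = 15.5 − 7.75 = 7.75 μs.
R ≥ L / t_tx = 8264 bits / 7.75e-06 s = 1.066 Gbps.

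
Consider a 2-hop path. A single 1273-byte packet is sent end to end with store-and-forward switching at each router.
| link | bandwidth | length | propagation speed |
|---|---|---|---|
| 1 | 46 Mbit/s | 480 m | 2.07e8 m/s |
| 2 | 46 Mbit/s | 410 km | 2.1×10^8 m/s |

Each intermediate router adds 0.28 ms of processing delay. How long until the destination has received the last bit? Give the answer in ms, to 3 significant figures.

2.68 ms

L = 1273 × 8 = 10184 bits.
Transmission delay per hop = L/R = 10184/46000000 = 0.221391 ms; 2 hops → 0.442783 ms.
Propagation delays (d/s per hop): 0.00231884, 1.95238 ms; sum = 1.9547 ms.
Processing at 1 router(s): 1 × 0.28 ms = 0.28 ms.
End-to-end = 2.68 ms.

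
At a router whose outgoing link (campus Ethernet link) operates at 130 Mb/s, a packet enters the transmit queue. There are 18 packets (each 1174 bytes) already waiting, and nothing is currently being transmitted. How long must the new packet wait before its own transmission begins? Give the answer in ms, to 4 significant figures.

1.300 ms

Each queued packet: L/R = 9392/130000000 = 0.0722462 ms.
18 queued → 1.30043 ms.
Queuing delay = 1.300 ms.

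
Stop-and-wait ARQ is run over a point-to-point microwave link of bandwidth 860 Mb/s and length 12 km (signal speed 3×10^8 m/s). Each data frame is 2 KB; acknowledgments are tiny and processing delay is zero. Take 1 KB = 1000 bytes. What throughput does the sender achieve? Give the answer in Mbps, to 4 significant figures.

t_tx = L/R = 16000/860000000 = 1.86047e-05 s.
t_prop = 12000/300000000 = 4e-05 s; RTT = 8e-05 s.
Cycle = t_tx + RTT = 9.86047e-05 s.
Throughput = L / cycle = 16000 / 9.86047e-05 = 162.3 Mbps.

162.3 Mbps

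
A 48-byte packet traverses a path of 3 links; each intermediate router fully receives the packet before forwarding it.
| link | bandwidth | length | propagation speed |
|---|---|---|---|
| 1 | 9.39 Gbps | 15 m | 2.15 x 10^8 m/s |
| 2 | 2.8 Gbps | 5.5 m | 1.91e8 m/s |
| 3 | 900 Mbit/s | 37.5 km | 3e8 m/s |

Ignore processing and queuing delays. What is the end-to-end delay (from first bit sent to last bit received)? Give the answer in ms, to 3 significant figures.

L = 48 × 8 = 384 bits.
Transmission delays (L/R per hop): 4.08946e-05, 0.000137143, 0.000426667 ms; sum = 0.000604704 ms.
Propagation delays (d/s per hop): 6.97674e-05, 2.87958e-05, 0.125 ms; sum = 0.125099 ms.
End-to-end = 0.126 ms.

0.126 ms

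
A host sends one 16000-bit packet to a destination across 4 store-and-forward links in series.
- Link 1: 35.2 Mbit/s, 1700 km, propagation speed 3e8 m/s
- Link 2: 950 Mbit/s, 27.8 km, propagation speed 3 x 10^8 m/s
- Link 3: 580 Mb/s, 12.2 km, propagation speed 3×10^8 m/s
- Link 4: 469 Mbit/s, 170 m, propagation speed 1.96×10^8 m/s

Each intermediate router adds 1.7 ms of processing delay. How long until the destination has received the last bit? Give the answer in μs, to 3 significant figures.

11400 μs

Transmission delays (L/R per hop): 454.545, 16.8421, 27.5862, 34.1151 μs; sum = 533.089 μs.
Propagation delays (d/s per hop): 5666.67, 92.6667, 40.6667, 0.867347 μs; sum = 5800.87 μs.
Processing at 3 router(s): 3 × 1.7 ms = 5100 μs.
End-to-end = 11400 μs.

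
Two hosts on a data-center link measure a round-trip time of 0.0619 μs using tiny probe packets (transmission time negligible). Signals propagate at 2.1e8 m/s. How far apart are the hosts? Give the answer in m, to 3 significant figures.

6.50 m

One-way propagation = RTT/2 = 0.03095 μs.
d = s × t = 210000000 × 3.095e-08 = 6.50 m.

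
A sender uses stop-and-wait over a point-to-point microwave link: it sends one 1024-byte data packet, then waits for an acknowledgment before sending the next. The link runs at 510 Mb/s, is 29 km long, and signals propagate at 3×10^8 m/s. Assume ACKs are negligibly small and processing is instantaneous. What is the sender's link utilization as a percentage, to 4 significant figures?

7.671 %

t_tx = L/R = 8192/510000000 = 1.60627e-05 s.
t_prop = 29000/300000000 = 9.66667e-05 s; RTT = 0.000193333 s.
Cycle = t_tx + RTT = 0.000209396 s.
Utilization = t_tx / cycle = 1.60627e-05/0.000209396 = 7.671 %.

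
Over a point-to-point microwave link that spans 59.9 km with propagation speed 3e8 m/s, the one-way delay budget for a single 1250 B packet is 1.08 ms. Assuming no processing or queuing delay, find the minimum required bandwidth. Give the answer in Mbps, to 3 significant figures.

11.4 Mbps

L = 10000 bits.
Propagation delay = 59900 / 300000000 = 0.199667 ms.
Transmission budget = 1.08 − 0.199667 = 0.880333 ms.
R ≥ L / t_tx = 10000 bits / 0.000880333 s = 11.4 Mbps.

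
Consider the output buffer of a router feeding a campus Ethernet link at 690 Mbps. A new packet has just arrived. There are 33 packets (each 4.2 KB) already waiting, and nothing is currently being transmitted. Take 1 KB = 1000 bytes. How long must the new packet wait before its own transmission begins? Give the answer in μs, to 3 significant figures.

Each queued packet: L/R = 33600/690000000 = 48.6957 μs.
33 queued → 1606.96 μs.
Queuing delay = 1610 μs.

1610 μs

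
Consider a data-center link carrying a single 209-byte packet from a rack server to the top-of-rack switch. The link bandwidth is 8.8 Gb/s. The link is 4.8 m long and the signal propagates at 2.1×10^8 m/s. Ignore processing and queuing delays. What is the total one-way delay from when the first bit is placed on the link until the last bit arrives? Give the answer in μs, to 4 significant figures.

0.2129 μs

L = 209 × 8 = 1672 bits.
Transmission delay = L/R = 1672 / 8800000000 = 0.19 μs.
Propagation delay = d/s = 4.8 m / 210000000 m/s = 0.0228571 μs.
Total = 0.2129 μs.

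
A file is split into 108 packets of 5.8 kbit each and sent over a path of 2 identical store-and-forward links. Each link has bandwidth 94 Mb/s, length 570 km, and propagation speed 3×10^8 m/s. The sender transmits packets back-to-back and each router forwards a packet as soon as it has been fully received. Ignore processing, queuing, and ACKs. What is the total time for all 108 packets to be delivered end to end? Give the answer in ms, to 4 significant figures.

Per-hop transmission t_tx = L/R = 5800/94000000 = 0.0617021 ms.
Per-hop propagation t_prop = 570000/300000000 = 1.9 ms.
Pipeline fill: first packet needs 2·t_tx to clear all hops; remaining 107 packets each add one t_tx.
Total = (2+108-1)·t_tx + 2·t_prop = 109·0.0617021 + 2·1.9 = 10.53 ms.

10.53 ms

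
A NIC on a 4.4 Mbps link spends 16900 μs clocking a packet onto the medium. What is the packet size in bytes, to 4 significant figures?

9295 bytes

L = R × t_tx = 4400000 b/s × 0.0169 s = 74360 bits.
In bytes: 74360 / 8 = 9295 bytes.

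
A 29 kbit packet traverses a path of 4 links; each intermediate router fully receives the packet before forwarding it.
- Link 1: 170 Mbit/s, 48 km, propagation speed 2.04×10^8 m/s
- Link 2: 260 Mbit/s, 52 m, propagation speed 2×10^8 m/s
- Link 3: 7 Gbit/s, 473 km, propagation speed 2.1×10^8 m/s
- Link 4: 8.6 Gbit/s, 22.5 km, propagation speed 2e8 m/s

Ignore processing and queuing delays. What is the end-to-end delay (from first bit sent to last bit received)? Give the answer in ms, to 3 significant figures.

2.89 ms

L = 29000 bits.
Transmission delays (L/R per hop): 0.170588, 0.111538, 0.00414286, 0.00337209 ms; sum = 0.289642 ms.
Propagation delays (d/s per hop): 0.235294, 0.00026, 2.25238, 0.1125 ms; sum = 2.60044 ms.
End-to-end = 2.89 ms.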